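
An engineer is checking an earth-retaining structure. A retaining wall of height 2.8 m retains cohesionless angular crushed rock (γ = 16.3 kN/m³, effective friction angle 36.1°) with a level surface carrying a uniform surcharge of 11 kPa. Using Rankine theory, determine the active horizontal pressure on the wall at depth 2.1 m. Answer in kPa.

11.7 kPa

K_a = (1 − sin φ)/(1 + sin φ) = 0.2585.
σ_v = γz + q = 16.3 × 2.1 + 11 = 45.23 kPa.
σ_h = K_a σ_v = 0.2585 × 45.23 = 11.69 kPa.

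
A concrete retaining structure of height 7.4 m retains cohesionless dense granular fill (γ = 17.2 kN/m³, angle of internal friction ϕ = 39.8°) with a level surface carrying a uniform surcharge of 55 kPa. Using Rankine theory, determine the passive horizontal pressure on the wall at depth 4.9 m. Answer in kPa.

K_p = (1 + sin φ)/(1 − sin φ) = 4.557.
σ_v = γz + q = 17.2 × 4.9 + 55 = 139.3 kPa.
σ_h = K_p σ_v = 4.557 × 139.3 = 634.7 kPa.

635 kPa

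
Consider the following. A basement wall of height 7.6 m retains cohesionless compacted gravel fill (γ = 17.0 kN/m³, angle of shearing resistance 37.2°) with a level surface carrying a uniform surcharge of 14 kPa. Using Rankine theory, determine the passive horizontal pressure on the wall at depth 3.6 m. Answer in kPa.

305 kPa

K_p = (1 + sin φ)/(1 − sin φ) = 4.058.
σ_v = γz + q = 17.0 × 3.6 + 14 = 75.20 kPa.
σ_h = K_p σ_v = 4.058 × 75.20 = 305.2 kPa.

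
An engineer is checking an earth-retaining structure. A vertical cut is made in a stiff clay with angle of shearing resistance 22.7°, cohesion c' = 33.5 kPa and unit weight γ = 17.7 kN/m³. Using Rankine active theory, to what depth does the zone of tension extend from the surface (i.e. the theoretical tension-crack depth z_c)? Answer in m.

5.69 m

K_a = tan²(45° − 22.7°/2) = 0.4431; √K_a = 0.6657.
The active pressure is zero where K_a γ z = 2c√K_a, so z_c = 2c/(γ√K_a) = 2×33.5/(17.7×0.6657) = 5.687 m.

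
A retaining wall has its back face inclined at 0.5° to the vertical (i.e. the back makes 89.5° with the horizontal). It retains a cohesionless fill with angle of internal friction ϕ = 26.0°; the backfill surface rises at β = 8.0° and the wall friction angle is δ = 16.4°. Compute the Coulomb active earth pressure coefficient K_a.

K_a = sin²(α+φ) / [sin²α · sin(α−δ) · (1 + √{sin(φ+δ)sin(φ−β) / (sin(α−δ)sin(α+β))})²].
With α = 89.5°, φ = 26.0°, δ = 16.4°, β = 8.0°: K_a = 0.3948.

0.395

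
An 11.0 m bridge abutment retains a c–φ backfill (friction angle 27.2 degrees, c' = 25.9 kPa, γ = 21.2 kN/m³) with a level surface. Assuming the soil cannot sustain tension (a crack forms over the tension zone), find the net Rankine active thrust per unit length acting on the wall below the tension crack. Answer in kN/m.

K_a = 0.3726; √K_a = 0.6104.
Tension-crack depth z_c = 2c/(γ√K_a) = 2×25.9/(21.2×0.6104) = 4.003 m.
σ_a at base = K_a γ H − 2c√K_a = 0.3726×21.2×11.0 − 2×25.9×0.6104 = 55.27 kPa.
P_a = ½ × 55.27 × (H − z_c) = 0.5×55.27×6.997 = 193.4 kN/m.

193 kN/m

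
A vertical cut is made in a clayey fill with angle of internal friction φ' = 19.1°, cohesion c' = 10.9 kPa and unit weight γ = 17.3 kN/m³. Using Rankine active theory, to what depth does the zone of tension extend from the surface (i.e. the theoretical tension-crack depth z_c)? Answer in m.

1.77 m

K_a = tan²(45° − 19.1°/2) = 0.5069; √K_a = 0.7120.
The active pressure is zero where K_a γ z = 2c√K_a, so z_c = 2c/(γ√K_a) = 2×10.9/(17.3×0.7120) = 1.770 m.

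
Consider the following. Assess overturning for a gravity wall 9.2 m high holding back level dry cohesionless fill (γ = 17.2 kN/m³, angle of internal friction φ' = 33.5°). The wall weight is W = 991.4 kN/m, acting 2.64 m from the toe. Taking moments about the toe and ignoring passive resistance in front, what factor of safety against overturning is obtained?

K_a = tan²(45° − 33.5°/2) = 0.2887.
P_a = ½K_aγH² = 0.5×0.2887×17.2×9.2² = 210.2 kN/m, acting at H/3 = 3.067 m above the base.
Overturning moment M_o = P_a × H/3 = 210.2 × 3.067 = 644.5.
Resisting moment M_r = W × 2.64 = 991.4 × 2.64 = 2617.
FS_overturning = M_r/M_o = 2617/644.5 = 4.061.

4.06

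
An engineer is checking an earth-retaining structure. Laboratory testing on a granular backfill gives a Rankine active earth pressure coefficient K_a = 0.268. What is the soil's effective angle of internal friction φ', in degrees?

35.3°

K_a = tan²(45° − φ/2) ⇒ 45° − φ/2 = arctan(√0.268) = 27.37°.
φ = 2(45° − 27.37°) = 35.26°.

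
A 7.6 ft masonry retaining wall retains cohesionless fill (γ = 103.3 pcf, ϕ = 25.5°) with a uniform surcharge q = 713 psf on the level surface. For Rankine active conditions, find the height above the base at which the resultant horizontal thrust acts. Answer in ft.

K_a = 0.3981.
Triangular part P₁ = ½K_aγH² = 1188 at H/3 = 2.533 ft; rectangular part P₂ = K_a q H = 2157 at H/2 = 3.800 ft.
ȳ = (P₁·2.533 + P₂·3.800)/(P₁+P₂) = 3.350 ft.

3.35 ft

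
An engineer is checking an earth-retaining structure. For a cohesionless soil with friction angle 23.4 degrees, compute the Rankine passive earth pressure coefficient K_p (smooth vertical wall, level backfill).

2.32

K_p = (1 + sin φ)/(1 − sin φ) = tan²(45° + 23.4°/2) = 2.318.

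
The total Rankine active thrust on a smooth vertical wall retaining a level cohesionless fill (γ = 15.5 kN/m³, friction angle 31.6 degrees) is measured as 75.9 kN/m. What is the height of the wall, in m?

K_a = 0.3123. P_a = ½ K_a γ H² ⇒ H = √(2P_a/(K_a γ)).
H = √(2×75.9/(0.3123×15.5)) = 5.600 m.

5.60 m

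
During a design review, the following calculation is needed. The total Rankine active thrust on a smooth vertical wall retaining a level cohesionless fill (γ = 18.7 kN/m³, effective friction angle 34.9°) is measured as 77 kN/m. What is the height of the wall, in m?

K_a = 0.2721. P_a = ½ K_a γ H² ⇒ H = √(2P_a/(K_a γ)).
H = √(2×77/(0.2721×18.7)) = 5.501 m.

5.50 m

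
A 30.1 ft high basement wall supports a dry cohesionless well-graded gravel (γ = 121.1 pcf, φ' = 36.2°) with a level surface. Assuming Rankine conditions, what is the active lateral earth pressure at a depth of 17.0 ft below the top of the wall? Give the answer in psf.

K_a = (1 − sin φ)/(1 + sin φ) = 0.2574.
σ_h = K_a γ z = 0.2574 × 121.1 × 17.0 = 529.9 psf.

530 psf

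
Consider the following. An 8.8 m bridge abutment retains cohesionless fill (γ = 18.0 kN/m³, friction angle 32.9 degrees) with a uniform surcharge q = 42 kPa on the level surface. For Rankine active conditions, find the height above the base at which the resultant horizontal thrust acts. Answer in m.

3.44 m

K_a = 0.2960.
Triangular part P₁ = ½K_aγH² = 206.3 at H/3 = 2.933 m; rectangular part P₂ = K_a q H = 109.4 at H/2 = 4.400 m.
ȳ = (P₁·2.933 + P₂·4.400)/(P₁+P₂) = 3.442 m.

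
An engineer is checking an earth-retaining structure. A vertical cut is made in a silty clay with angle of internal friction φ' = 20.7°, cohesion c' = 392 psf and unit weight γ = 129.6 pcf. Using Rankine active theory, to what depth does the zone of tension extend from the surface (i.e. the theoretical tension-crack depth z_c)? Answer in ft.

8.75 ft

K_a = tan²(45° − 20.7°/2) = 0.4777; √K_a = 0.6911.
The active pressure is zero where K_a γ z = 2c√K_a, so z_c = 2c/(γ√K_a) = 2×392/(129.6×0.6911) = 8.753 ft.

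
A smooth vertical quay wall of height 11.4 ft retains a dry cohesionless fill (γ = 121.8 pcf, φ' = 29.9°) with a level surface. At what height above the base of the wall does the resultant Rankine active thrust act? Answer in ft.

K_a = 0.3347.
The pressure distribution is triangular, so the resultant acts at H/3 above the base = 11.4/3 = 3.800 ft.

3.80 ft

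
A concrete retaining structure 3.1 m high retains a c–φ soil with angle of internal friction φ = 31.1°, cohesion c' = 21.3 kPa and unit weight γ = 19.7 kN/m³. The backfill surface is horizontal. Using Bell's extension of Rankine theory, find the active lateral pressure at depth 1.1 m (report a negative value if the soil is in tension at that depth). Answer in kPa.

K_a = (1 − sin φ)/(1 + sin φ) = 0.3188.
σ_a = K_a γ z − 2c√K_a = 0.3188×19.7×1.1 − 2×21.3×0.5646 = -17.14 kPa.

-17.1 kPa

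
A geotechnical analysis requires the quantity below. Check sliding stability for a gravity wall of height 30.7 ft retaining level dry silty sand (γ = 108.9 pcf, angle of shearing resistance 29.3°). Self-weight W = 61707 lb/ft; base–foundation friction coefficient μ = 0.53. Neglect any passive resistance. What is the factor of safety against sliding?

1.86

K_a = tan²(45° − 29.3°/2) = 0.3428.
P_a = ½K_aγH² = 0.5×0.3428×108.9×30.7² = 17590 lb/ft, acting at H/3 = 10.23 ft above the base.
FS_sliding = μW / P_a = 0.53×61707 / 17590 = 1.859.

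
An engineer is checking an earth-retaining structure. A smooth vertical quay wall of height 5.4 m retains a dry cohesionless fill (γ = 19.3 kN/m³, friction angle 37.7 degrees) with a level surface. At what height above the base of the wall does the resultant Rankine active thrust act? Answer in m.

K_a = 0.2411.
The pressure distribution is triangular, so the resultant acts at H/3 above the base = 5.4/3 = 1.800 m.

1.80 m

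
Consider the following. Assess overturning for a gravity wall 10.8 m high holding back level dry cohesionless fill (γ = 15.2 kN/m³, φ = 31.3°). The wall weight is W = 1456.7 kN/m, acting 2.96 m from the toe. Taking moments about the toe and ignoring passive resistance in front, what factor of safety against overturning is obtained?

K_a = tan²(45° − 31.3°/2) = 0.3162.
P_a = ½K_aγH² = 0.5×0.3162×15.2×10.8² = 280.3 kN/m, acting at H/3 = 3.600 m above the base.
Overturning moment M_o = P_a × H/3 = 280.3 × 3.600 = 1009.
Resisting moment M_r = W × 2.96 = 1456.7 × 2.96 = 4312.
FS_overturning = M_r/M_o = 4312/1009 = 4.273.

4.27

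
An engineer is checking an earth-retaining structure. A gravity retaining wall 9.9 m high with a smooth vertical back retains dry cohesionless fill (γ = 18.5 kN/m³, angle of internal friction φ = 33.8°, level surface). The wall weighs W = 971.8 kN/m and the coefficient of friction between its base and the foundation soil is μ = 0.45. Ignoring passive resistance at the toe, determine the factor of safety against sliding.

1.69

K_a = tan²(45° − 33.8°/2) = 0.2851.
P_a = ½K_aγH² = 0.5×0.2851×18.5×9.9² = 258.5 kN/m, acting at H/3 = 3.300 m above the base.
FS_sliding = μW / P_a = 0.45×971.8 / 258.5 = 1.692.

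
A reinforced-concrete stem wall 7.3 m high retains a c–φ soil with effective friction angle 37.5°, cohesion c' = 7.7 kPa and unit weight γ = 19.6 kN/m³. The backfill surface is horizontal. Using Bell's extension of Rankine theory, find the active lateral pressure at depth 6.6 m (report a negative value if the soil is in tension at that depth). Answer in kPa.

23.9 kPa

K_a = (1 − sin φ)/(1 + sin φ) = 0.2432.
σ_a = K_a γ z − 2c√K_a = 0.2432×19.6×6.6 − 2×7.7×0.4931 = 23.86 kPa.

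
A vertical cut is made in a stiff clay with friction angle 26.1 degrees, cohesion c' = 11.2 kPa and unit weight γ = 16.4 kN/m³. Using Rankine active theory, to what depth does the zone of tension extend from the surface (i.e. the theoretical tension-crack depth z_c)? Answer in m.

K_a = tan²(45° − 26.1°/2) = 0.3889; √K_a = 0.6237.
The active pressure is zero where K_a γ z = 2c√K_a, so z_c = 2c/(γ√K_a) = 2×11.2/(16.4×0.6237) = 2.190 m.

2.19 m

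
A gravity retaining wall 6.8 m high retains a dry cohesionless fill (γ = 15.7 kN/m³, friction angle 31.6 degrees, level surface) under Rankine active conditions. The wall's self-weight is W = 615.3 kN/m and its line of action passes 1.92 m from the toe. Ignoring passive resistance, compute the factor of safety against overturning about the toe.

K_a = tan²(45° − 31.6°/2) = 0.3123.
P_a = ½K_aγH² = 0.5×0.3123×15.7×6.8² = 113.4 kN/m, acting at H/3 = 2.267 m above the base.
Overturning moment M_o = P_a × H/3 = 113.4 × 2.267 = 257.0.
Resisting moment M_r = W × 1.92 = 615.3 × 1.92 = 1181.
FS_overturning = M_r/M_o = 1181/257.0 = 4.597.

4.60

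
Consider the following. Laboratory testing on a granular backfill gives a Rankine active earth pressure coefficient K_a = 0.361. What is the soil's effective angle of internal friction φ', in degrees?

K_a = tan²(45° − φ/2) ⇒ 45° − φ/2 = arctan(√0.361) = 31.00°.
φ = 2(45° − 31.00°) = 28.00°.

28.0°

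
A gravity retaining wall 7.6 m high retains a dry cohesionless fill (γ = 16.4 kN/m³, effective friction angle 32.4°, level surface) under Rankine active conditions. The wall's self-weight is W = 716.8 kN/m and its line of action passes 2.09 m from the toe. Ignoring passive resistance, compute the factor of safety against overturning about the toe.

K_a = tan²(45° − 32.4°/2) = 0.3022.
P_a = ½K_aγH² = 0.5×0.3022×16.4×7.6² = 143.1 kN/m, acting at H/3 = 2.533 m above the base.
Overturning moment M_o = P_a × H/3 = 143.1 × 2.533 = 362.6.
Resisting moment M_r = W × 2.09 = 716.8 × 2.09 = 1498.
FS_overturning = M_r/M_o = 1498/362.6 = 4.131.

4.13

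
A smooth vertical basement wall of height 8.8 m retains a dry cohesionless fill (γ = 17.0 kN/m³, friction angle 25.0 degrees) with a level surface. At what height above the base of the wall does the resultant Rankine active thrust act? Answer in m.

K_a = 0.4059.
The pressure distribution is triangular, so the resultant acts at H/3 above the base = 8.8/3 = 2.933 m.

2.93 m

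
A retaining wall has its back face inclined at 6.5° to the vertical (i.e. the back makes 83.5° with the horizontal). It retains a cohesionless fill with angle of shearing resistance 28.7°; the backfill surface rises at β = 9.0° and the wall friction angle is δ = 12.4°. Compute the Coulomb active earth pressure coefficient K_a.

0.417

K_a = sin²(α+φ) / [sin²α · sin(α−δ) · (1 + √{sin(φ+δ)sin(φ−β) / (sin(α−δ)sin(α+β))})²].
With α = 83.5°, φ = 28.7°, δ = 12.4°, β = 9.0°: K_a = 0.4167.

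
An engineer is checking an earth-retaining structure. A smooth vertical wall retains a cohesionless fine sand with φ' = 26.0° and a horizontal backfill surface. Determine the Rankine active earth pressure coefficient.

K_a = (1 − sin φ)/(1 + sin φ) = (1 − sin 26.0°)/(1 + sin 26.0°) = 0.3905.

0.390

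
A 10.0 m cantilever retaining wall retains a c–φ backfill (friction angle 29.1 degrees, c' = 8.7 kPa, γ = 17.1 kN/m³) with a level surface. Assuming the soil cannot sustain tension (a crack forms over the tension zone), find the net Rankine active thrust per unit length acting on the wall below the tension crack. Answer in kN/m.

K_a = 0.3456; √K_a = 0.5879.
Tension-crack depth z_c = 2c/(γ√K_a) = 2×8.7/(17.1×0.5879) = 1.731 m.
σ_a at base = K_a γ H − 2c√K_a = 0.3456×17.1×10.0 − 2×8.7×0.5879 = 48.87 kPa.
P_a = ½ × 48.87 × (H − z_c) = 0.5×48.87×8.269 = 202.0 kN/m.

202 kN/m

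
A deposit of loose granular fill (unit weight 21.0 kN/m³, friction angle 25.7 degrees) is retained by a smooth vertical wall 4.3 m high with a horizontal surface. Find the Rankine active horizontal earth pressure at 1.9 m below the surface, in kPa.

K_a = (1 − sin φ)/(1 + sin φ) = 0.3950.
σ_h = K_a γ z = 0.3950 × 21.0 × 1.9 = 15.76 kPa.

15.8 kPa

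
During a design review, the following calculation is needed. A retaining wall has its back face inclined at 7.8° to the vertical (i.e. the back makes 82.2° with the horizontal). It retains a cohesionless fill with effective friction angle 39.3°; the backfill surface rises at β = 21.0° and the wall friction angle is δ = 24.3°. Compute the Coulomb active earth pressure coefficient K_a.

K_a = sin²(α+φ) / [sin²α · sin(α−δ) · (1 + √{sin(φ+δ)sin(φ−β) / (sin(α−δ)sin(α+β))})²].
With α = 82.2°, φ = 39.3°, δ = 24.3°, β = 21.0°: K_a = 0.3485.

0.348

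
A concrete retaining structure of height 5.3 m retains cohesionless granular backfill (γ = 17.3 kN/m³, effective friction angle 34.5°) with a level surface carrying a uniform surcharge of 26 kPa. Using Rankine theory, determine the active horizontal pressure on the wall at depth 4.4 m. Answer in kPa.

28.3 kPa

K_a = (1 − sin φ)/(1 + sin φ) = 0.2768.
σ_v = γz + q = 17.3 × 4.4 + 26 = 102.1 kPa.
σ_h = K_a σ_v = 0.2768 × 102.1 = 28.27 kPa.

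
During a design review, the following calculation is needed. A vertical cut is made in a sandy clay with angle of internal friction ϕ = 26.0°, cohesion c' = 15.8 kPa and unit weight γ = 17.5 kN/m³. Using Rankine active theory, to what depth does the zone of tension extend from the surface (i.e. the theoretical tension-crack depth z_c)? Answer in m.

2.89 m

K_a = tan²(45° − 26.0°/2) = 0.3905; √K_a = 0.6249.
The active pressure is zero where K_a γ z = 2c√K_a, so z_c = 2c/(γ√K_a) = 2×15.8/(17.5×0.6249) = 2.890 m.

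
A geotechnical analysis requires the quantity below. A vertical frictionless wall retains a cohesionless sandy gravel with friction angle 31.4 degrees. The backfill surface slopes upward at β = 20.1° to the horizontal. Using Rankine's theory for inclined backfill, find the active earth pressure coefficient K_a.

0.386

K_a = cos β · (cos β − √(cos²β − cos²φ)) / (cos β + √(cos²β − cos²φ)).
cos β = 0.9391, cos φ = 0.8536, √(cos²β − cos²φ) = 0.3916.
K_a = 0.9391 × (0.9391 − 0.3916)/(0.9391 + 0.3916) = 0.3864.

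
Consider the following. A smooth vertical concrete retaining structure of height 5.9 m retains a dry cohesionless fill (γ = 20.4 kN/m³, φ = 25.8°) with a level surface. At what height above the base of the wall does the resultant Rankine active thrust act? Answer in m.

K_a = 0.3935.
The pressure distribution is triangular, so the resultant acts at H/3 above the base = 5.9/3 = 1.967 m.

1.97 m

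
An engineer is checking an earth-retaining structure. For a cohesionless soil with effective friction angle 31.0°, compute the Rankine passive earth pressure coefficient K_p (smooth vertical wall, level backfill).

3.12

K_p = (1 + sin φ)/(1 − sin φ) = tan²(45° + 31.0°/2) = 3.124.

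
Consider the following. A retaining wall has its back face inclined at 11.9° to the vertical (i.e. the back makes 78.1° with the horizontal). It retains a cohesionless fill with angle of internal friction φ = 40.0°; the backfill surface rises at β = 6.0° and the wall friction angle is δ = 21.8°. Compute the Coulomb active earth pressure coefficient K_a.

K_a = sin²(α+φ) / [sin²α · sin(α−δ) · (1 + √{sin(φ+δ)sin(φ−β) / (sin(α−δ)sin(α+β))})²].
With α = 78.1°, φ = 40.0°, δ = 21.8°, β = 6.0°: K_a = 0.3112.

0.311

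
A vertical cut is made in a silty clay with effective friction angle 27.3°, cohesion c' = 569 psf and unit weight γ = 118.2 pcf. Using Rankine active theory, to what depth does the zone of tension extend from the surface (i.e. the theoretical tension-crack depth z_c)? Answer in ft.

K_a = tan²(45° − 27.3°/2) = 0.3711; √K_a = 0.6092.
The active pressure is zero where K_a γ z = 2c√K_a, so z_c = 2c/(γ√K_a) = 2×569/(118.2×0.6092) = 15.80 ft.

15.8 ft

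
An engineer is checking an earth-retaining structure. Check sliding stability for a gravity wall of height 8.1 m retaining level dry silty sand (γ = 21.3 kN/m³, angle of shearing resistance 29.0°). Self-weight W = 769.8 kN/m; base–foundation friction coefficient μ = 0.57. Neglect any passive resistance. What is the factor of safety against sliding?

K_a = tan²(45° − 29.0°/2) = 0.3470.
P_a = ½K_aγH² = 0.5×0.3470×21.3×8.1² = 242.4 kN/m, acting at H/3 = 2.700 m above the base.
FS_sliding = μW / P_a = 0.57×769.8 / 242.4 = 1.810.

1.81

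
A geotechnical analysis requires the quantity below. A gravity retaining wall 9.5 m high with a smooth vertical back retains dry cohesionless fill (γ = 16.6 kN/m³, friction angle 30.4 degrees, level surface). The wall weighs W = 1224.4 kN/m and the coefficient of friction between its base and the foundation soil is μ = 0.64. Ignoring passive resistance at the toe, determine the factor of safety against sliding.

3.19

K_a = tan²(45° − 30.4°/2) = 0.3280.
P_a = ½K_aγH² = 0.5×0.3280×16.6×9.5² = 245.7 kN/m, acting at H/3 = 3.167 m above the base.
FS_sliding = μW / P_a = 0.64×1224.4 / 245.7 = 3.189.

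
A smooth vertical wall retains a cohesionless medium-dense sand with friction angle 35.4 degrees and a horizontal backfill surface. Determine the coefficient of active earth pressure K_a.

0.266

K_a = (1 − sin φ)/(1 + sin φ) = (1 − sin 35.4°)/(1 + sin 35.4°) = 0.2664.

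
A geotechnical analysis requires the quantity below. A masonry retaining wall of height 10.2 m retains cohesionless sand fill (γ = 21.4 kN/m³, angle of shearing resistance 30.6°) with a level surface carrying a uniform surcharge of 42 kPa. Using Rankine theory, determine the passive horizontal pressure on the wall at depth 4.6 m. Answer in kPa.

K_p = (1 + sin φ)/(1 − sin φ) = 3.074.
σ_v = γz + q = 21.4 × 4.6 + 42 = 140.4 kPa.
σ_h = K_p σ_v = 3.074 × 140.4 = 431.7 kPa.

432 kPa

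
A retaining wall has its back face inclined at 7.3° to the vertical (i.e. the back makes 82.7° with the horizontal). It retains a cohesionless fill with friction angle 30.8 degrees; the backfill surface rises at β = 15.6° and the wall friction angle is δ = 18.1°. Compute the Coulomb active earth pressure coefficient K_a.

0.438

K_a = sin²(α+φ) / [sin²α · sin(α−δ) · (1 + √{sin(φ+δ)sin(φ−β) / (sin(α−δ)sin(α+β))})²].
With α = 82.7°, φ = 30.8°, δ = 18.1°, β = 15.6°: K_a = 0.4378.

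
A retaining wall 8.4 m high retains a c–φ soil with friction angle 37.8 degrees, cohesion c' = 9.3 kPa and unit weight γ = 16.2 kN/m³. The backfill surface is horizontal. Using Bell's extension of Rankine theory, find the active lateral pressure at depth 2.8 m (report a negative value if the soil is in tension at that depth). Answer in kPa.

1.77 kPa

K_a = (1 − sin φ)/(1 + sin φ) = 0.2400.
σ_a = K_a γ z − 2c√K_a = 0.2400×16.2×2.8 − 2×9.3×0.4899 = 1.774 kPa.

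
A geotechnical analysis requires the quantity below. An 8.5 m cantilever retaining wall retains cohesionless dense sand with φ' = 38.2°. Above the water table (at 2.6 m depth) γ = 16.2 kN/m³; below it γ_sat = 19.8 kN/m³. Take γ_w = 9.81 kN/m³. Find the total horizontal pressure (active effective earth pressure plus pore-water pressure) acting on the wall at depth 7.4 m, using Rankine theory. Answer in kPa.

68.3 kPa

K_a = (1 − sin φ)/(1 + sin φ) = 0.2358.
γ' = 19.8 − 9.81 = 9.990 kN/m³.
Effective vertical stress at 7.4 m: σ'_v = 16.2×2.6 + 9.990×4.80 = 90.07 kPa.
σ'_h = K_a σ'_v = 0.2358 × 90.07 = 21.24 kPa; u = γ_w × 4.80 = 47.09 kPa.
Total σ_h = 21.24 + 47.09 = 68.33 kPa.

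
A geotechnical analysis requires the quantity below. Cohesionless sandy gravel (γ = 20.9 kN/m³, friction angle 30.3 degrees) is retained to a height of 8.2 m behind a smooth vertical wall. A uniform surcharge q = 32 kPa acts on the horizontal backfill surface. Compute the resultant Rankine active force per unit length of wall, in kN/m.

K_a = tan²(45° − φ/2) = 0.3293.
Soil triangle: ½ K_a γ H² = 0.5×0.3293×20.9×8.2² = 231.4 kN/m.
Surcharge rectangle: K_a q H = 0.3293×32×8.2 = 86.41 kN/m.
Total = 231.4 + 86.41 = 317.8 kN/m.

318 kN/m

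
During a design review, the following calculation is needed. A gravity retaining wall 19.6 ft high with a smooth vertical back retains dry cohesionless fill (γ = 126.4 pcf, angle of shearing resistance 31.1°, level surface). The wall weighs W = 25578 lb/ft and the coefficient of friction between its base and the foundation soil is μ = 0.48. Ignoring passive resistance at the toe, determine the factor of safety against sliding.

1.59

K_a = tan²(45° − 31.1°/2) = 0.3188.
P_a = ½K_aγH² = 0.5×0.3188×126.4×19.6² = 7740 lb/ft, acting at H/3 = 6.533 ft above the base.
FS_sliding = μW / P_a = 0.48×25578 / 7740 = 1.586.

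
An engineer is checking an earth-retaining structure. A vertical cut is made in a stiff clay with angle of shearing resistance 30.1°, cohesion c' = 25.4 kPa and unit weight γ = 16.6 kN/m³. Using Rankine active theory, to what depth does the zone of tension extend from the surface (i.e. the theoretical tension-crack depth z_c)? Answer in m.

5.31 m

K_a = tan²(45° − 30.1°/2) = 0.3320; √K_a = 0.5762.
The active pressure is zero where K_a γ z = 2c√K_a, so z_c = 2c/(γ√K_a) = 2×25.4/(16.6×0.5762) = 5.311 m.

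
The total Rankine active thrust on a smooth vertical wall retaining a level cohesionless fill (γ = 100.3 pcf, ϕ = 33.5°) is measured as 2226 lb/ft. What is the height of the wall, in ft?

12.4 ft

K_a = 0.2887. P_a = ½ K_a γ H² ⇒ H = √(2P_a/(K_a γ)).
H = √(2×2226/(0.2887×100.3)) = 12.40 ft.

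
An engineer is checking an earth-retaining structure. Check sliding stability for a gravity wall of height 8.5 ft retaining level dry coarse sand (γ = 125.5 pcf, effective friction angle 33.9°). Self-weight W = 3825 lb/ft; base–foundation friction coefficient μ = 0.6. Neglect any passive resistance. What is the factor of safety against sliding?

1.78

K_a = tan²(45° − 33.9°/2) = 0.2839.
P_a = ½K_aγH² = 0.5×0.2839×125.5×8.5² = 1287 lb/ft, acting at H/3 = 2.833 ft above the base.
FS_sliding = μW / P_a = 0.6×3825 / 1287 = 1.783.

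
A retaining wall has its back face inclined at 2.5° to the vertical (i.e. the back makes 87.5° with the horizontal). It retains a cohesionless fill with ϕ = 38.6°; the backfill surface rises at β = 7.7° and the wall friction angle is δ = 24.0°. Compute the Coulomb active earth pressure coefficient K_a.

K_a = sin²(α+φ) / [sin²α · sin(α−δ) · (1 + √{sin(φ+δ)sin(φ−β) / (sin(α−δ)sin(α+β))})²].
With α = 87.5°, φ = 38.6°, δ = 24.0°, β = 7.7°: K_a = 0.2484.

0.248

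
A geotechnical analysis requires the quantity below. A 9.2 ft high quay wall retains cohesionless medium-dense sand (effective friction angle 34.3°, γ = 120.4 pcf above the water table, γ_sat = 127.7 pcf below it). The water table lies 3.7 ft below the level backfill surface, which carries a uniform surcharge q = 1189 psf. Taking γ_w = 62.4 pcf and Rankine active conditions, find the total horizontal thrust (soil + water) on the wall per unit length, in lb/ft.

5190 lb/ft

K_a = tan²(45° − φ/2) = 0.2792.
γ' = 127.7 − 62.4 = 65.30 pcf. h₂ = H − d_w = 5.5 ft.
σ'_h: at surface K_a·q = 331.9; at WT K_a(q+γd_w) = 456.3; at base K_a(q+γd_w+γ'h₂) = 556.5 psf.
P₁ = ½(331.9+456.3)×3.7 = 1458; P₂ = ½(456.3+556.5)×5.5 = 2785; P_w = ½γ_w h₂² = 943.8.
Total = 1458+2785+943.8 = 5187 lb/ft.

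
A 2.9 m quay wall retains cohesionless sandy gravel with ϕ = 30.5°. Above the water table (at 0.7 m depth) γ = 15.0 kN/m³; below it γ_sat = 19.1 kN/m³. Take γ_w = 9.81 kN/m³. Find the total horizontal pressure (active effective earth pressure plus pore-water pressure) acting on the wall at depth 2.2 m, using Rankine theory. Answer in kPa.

K_a = (1 − sin φ)/(1 + sin φ) = 0.3267.
γ' = 19.1 − 9.81 = 9.290 kN/m³.
Effective vertical stress at 2.2 m: σ'_v = 15.0×0.7 + 9.290×1.50 = 24.44 kPa.
σ'_h = K_a σ'_v = 0.3267 × 24.44 = 7.982 kPa; u = γ_w × 1.50 = 14.72 kPa.
Total σ_h = 7.982 + 14.72 = 22.70 kPa.

22.7 kPa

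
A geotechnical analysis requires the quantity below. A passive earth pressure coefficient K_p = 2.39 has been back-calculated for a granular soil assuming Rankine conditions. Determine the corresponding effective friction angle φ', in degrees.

24.2°

K_p = (1+sin φ)/(1−sin φ) ⇒ sin φ = (K_p − 1)/(K_p + 1) = 0.4100.
φ = arcsin(0.4100) = 24.21°.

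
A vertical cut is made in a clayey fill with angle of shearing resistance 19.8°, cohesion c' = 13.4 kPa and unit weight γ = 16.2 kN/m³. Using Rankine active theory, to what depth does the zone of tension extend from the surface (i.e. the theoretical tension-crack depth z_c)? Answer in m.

K_a = tan²(45° − 19.8°/2) = 0.4939; √K_a = 0.7028.
The active pressure is zero where K_a γ z = 2c√K_a, so z_c = 2c/(γ√K_a) = 2×13.4/(16.2×0.7028) = 2.354 m.

2.35 m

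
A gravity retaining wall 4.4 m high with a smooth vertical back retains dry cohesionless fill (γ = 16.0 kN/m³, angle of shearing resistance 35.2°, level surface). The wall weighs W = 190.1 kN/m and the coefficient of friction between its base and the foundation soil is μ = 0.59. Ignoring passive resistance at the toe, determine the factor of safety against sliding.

K_a = tan²(45° − 35.2°/2) = 0.2687.
P_a = ½K_aγH² = 0.5×0.2687×16.0×4.4² = 41.61 kN/m, acting at H/3 = 1.467 m above the base.
FS_sliding = μW / P_a = 0.59×190.1 / 41.61 = 2.695.

2.70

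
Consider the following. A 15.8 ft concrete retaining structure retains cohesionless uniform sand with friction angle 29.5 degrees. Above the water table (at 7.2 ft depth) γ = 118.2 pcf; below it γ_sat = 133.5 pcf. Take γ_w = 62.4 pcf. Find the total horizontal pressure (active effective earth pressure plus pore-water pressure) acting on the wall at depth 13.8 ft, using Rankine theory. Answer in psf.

861 psf

K_a = (1 − sin φ)/(1 + sin φ) = 0.3401.
γ' = 133.5 − 62.4 = 71.10 pcf.
Effective vertical stress at 13.8 ft: σ'_v = 118.2×7.2 + 71.10×6.60 = 1320 psf.
σ'_h = K_a σ'_v = 0.3401 × 1320 = 449.0 psf; u = γ_w × 6.60 = 411.8 psf.
Total σ_h = 449.0 + 411.8 = 860.9 psf.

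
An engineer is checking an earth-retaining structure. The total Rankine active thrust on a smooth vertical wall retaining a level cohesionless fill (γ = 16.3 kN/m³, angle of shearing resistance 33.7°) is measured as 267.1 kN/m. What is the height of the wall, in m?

10.7 m

K_a = 0.2863. P_a = ½ K_a γ H² ⇒ H = √(2P_a/(K_a γ)).
H = √(2×267.1/(0.2863×16.3)) = 10.70 m.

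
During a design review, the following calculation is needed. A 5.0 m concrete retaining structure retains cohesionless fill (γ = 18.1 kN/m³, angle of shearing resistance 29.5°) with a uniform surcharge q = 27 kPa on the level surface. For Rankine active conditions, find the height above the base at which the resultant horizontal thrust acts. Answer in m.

1.98 m

K_a = 0.3401.
Triangular part P₁ = ½K_aγH² = 76.95 at H/3 = 1.667 m; rectangular part P₂ = K_a q H = 45.91 at H/2 = 2.500 m.
ȳ = (P₁·1.667 + P₂·2.500)/(P₁+P₂) = 1.978 m.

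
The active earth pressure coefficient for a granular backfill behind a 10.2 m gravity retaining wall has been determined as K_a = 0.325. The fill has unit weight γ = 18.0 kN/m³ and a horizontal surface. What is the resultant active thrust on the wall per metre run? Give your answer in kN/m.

304 kN/m

P = ½ K_a γ H² = 0.5 × 0.325 × 18.0 × 10.2² = 304.3 kN/m.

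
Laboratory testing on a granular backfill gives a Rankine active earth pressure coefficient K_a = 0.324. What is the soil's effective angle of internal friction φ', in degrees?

30.7°

K_a = tan²(45° − φ/2) ⇒ 45° − φ/2 = arctan(√0.324) = 29.65°.
φ = 2(45° − 29.65°) = 30.70°.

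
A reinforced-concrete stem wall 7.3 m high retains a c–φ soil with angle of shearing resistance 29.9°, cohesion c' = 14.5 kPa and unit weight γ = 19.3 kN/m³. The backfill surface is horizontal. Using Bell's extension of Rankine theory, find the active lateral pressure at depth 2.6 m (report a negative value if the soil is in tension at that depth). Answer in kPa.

0.0173 kPa

K_a = (1 − sin φ)/(1 + sin φ) = 0.3347.
σ_a = K_a γ z − 2c√K_a = 0.3347×19.3×2.6 − 2×14.5×0.5785 = 0.01727 kPa.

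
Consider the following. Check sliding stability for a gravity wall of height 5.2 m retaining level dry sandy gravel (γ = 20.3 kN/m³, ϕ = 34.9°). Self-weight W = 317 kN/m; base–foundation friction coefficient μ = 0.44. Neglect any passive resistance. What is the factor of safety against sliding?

K_a = tan²(45° − 34.9°/2) = 0.2721.
P_a = ½K_aγH² = 0.5×0.2721×20.3×5.2² = 74.69 kN/m, acting at H/3 = 1.733 m above the base.
FS_sliding = μW / P_a = 0.44×317 / 74.69 = 1.867.

1.87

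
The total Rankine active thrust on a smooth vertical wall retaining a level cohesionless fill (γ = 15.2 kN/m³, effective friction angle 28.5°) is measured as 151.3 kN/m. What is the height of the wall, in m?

7.50 m

K_a = 0.3540. P_a = ½ K_a γ H² ⇒ H = √(2P_a/(K_a γ)).
H = √(2×151.3/(0.3540×15.2)) = 7.500 m.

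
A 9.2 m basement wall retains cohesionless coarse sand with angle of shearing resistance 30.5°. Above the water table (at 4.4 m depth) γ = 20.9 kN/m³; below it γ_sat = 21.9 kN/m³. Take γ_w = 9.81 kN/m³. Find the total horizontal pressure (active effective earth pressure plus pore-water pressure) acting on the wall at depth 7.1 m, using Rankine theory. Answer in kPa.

67.2 kPa

K_a = (1 − sin φ)/(1 + sin φ) = 0.3267.
γ' = 21.9 − 9.81 = 12.09 kN/m³.
Effective vertical stress at 7.1 m: σ'_v = 20.9×4.4 + 12.09×2.70 = 124.6 kPa.
σ'_h = K_a σ'_v = 0.3267 × 124.6 = 40.70 kPa; u = γ_w × 2.70 = 26.49 kPa.
Total σ_h = 40.70 + 26.49 = 67.19 kPa.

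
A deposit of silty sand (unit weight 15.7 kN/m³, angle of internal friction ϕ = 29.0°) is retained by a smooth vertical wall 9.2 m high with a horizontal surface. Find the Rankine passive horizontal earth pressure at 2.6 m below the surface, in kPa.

K_p = (1 + sin φ)/(1 − sin φ) = 2.882.
σ_h = K_p γ z = 2.882 × 15.7 × 2.6 = 117.6 kPa.

118 kPa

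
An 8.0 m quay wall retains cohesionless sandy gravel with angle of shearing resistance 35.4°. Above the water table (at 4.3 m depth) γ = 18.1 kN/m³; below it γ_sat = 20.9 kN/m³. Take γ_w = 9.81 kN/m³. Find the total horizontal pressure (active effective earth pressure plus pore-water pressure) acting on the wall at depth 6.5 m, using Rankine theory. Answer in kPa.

K_a = (1 − sin φ)/(1 + sin φ) = 0.2664.
γ' = 20.9 − 9.81 = 11.09 kN/m³.
Effective vertical stress at 6.5 m: σ'_v = 18.1×4.3 + 11.09×2.20 = 102.2 kPa.
σ'_h = K_a σ'_v = 0.2664 × 102.2 = 27.23 kPa; u = γ_w × 2.20 = 21.58 kPa.
Total σ_h = 27.23 + 21.58 = 48.82 kPa.

48.8 kPa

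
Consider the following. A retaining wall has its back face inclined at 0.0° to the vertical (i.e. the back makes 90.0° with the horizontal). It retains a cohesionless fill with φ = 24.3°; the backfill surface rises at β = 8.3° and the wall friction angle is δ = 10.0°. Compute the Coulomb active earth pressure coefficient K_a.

K_a = sin²(α+φ) / [sin²α · sin(α−δ) · (1 + √{sin(φ+δ)sin(φ−β) / (sin(α−δ)sin(α+β))})²].
With α = 90.0°, φ = 24.3°, δ = 10.0°, β = 8.3°: K_a = 0.4308.

0.431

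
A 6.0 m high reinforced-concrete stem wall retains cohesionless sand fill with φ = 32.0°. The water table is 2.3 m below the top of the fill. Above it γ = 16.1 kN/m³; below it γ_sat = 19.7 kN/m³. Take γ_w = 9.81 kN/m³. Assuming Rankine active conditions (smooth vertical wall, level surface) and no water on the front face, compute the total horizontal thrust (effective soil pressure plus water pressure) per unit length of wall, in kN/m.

143 kN/m

K_a = tan²(45° − φ/2) = 0.3073.
γ' = 19.7 − 9.81 = 9.890 kN/m³. Depth below WT = 3.7 m.
σ'_h at WT = K_a γ d_w = 11.38 kPa; at base = 11.38 + K_a γ' × 3.7 = 22.62 kPa.
P₁ (0–2.3 m) = ½×11.38×2.3 = 13.08. P₂ (2.3–6.0 m) = ½(11.38+22.62)×3.7 = 62.90.
P_w = ½ γ_w h₂² = 0.5×9.81×3.7² = 67.15. Total = 13.08+62.90+67.15 = 143.1 kN/m.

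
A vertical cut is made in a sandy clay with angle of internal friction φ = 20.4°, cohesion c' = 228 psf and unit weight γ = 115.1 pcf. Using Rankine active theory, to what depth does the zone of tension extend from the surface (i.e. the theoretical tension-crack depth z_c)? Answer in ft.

5.70 ft

K_a = tan²(45° − 20.4°/2) = 0.4831; √K_a = 0.6950.
The active pressure is zero where K_a γ z = 2c√K_a, so z_c = 2c/(γ√K_a) = 2×228/(115.1×0.6950) = 5.700 ft.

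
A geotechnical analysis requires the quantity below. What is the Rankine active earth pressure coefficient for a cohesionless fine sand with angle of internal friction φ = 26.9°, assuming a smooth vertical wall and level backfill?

K_a = tan²(45° − φ/2) = tan²(31.55°) = 0.3770.

0.377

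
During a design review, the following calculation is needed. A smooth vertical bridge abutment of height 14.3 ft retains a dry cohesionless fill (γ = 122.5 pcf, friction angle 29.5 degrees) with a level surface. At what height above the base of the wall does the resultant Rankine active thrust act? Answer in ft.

K_a = 0.3401.
The pressure distribution is triangular, so the resultant acts at H/3 above the base = 14.3/3 = 4.767 ft.

4.77 ft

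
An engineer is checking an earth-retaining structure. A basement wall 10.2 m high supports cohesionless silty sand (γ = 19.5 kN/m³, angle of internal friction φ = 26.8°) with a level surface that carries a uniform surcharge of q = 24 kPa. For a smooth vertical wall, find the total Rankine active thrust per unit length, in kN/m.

K_a = tan²(45° − φ/2) = 0.3785.
Soil triangle: ½ K_a γ H² = 0.5×0.3785×19.5×10.2² = 383.9 kN/m.
Surcharge rectangle: K_a q H = 0.3785×24×10.2 = 92.65 kN/m.
Total = 383.9 + 92.65 = 476.6 kN/m.

477 kN/m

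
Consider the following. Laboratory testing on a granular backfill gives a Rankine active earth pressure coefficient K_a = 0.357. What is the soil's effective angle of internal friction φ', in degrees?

28.3°

K_a = tan²(45° − φ/2) ⇒ 45° − φ/2 = arctan(√0.357) = 30.86°.
φ = 2(45° − 30.86°) = 28.28°.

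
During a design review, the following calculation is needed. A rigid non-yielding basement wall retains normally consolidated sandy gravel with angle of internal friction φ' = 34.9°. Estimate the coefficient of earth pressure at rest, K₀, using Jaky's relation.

0.428

K₀ = 1 − sin φ' = 1 − sin 34.9° = 0.4279.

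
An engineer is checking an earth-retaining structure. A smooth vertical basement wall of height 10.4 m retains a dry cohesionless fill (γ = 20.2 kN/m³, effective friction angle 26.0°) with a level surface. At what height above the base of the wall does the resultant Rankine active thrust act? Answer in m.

3.47 m

K_a = 0.3905.
The pressure distribution is triangular, so the resultant acts at H/3 above the base = 10.4/3 = 3.467 m.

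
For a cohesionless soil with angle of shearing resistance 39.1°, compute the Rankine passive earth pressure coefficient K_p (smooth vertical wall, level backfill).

K_p = (1 + sin φ)/(1 − sin φ) = tan²(45° + 39.1°/2) = 4.415.

4.42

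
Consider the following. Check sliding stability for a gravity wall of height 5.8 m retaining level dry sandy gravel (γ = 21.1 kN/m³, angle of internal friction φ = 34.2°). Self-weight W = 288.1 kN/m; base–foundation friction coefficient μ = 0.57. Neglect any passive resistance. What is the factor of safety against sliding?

K_a = tan²(45° − 34.2°/2) = 0.2803.
P_a = ½K_aγH² = 0.5×0.2803×21.1×5.8² = 99.49 kN/m, acting at H/3 = 1.933 m above the base.
FS_sliding = μW / P_a = 0.57×288.1 / 99.49 = 1.651.

1.65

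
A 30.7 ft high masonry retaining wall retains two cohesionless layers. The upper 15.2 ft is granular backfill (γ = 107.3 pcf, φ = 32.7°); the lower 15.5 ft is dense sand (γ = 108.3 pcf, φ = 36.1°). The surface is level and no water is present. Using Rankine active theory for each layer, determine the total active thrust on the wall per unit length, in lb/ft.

K_a1 = tan²(45°−32.7°/2) = 0.2985; K_a2 = tan²(45°−36.1°/2) = 0.2585.
Layer 1: σ at base = K_a1 γ₁ h₁ = 486.8 psf; P₁ = ½×486.8×15.2 = 3700.
Layer 2: σ_v at top = γ₁h₁ = 1631; σ_h top = K_a2×1631 = 421.6; σ_h base = K_a2×(1631+108.3×15.5) = 855.5.
P₂ = ½(421.6+855.5)×15.5 = 9898. Total P_a = 3700+9898 = 13600 lb/ft.

13600 lb/ft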